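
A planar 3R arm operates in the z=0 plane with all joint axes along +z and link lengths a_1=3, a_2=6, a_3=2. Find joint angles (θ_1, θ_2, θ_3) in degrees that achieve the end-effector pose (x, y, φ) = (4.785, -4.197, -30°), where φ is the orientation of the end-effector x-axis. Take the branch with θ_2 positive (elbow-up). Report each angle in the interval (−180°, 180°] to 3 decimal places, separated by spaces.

-152.653 135.006 -12.353

wrist centre = target − a_3·(cos φ, sin φ) = (3.0529, -3.1970)
cos θ_2 = (19.5413−3²−6²)/(2·3·6) = -0.7072; θ_2 = 135.0064° (elbow-up)
β = atan2(-3.1970,3.0529) = -46.3203°; ψ = atan2(4.2422,-1.2431) = 106.3326°
θ_1 = β − ψ = -152.6529°
θ_3 = φ − θ_1 − θ_2 = -12.3535° (wrapped to (-180°,180°])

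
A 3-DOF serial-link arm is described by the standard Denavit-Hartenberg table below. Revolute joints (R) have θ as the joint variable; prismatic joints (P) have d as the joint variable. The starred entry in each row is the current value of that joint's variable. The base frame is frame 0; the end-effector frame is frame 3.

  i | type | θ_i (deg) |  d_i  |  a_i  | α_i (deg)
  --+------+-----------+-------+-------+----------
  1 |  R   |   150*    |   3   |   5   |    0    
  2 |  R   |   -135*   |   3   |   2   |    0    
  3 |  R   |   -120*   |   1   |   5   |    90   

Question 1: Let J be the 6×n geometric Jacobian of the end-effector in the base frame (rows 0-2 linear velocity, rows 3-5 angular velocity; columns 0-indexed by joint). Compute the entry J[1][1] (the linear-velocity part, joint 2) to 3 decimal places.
axis z_1 = (0.0000,0.0000,1.0000); lever o_n−o_1 = (0.6378,-4.3120,4.0000)
cross product → J_v[:, 1] = (4.3120,0.6378,-0.0000)
J_ω[:, 1] = z_1
entry J[1][1] = 0.6378

0.638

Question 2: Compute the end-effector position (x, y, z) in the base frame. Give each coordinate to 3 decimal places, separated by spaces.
-3.692 -1.812 7.000

after link 1: o_1 = (-4.3301, 2.5000, 3.0000)
after link 2: o_2 = (-2.3983, 3.0176, 6.0000)
after link 3: o_3 = (-3.6924, -1.8120, 7.0000)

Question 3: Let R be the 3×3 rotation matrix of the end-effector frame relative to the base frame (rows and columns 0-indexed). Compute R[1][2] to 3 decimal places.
0.259

End-effector z-axis (col 2 of R) = (-0.9659,0.2588,0.0000)
R[1][2] = 0.2588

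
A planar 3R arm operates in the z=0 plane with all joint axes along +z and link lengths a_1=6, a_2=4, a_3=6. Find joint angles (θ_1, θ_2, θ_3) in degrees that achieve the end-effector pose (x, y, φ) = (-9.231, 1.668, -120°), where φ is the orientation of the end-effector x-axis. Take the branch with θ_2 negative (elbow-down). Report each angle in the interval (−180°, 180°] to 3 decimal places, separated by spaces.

149.996 -44.999 135.003

wrist centre = target − a_3·(cos φ, sin φ) = (-6.2310, 6.8642)
cos θ_2 = (85.9419−6²−4²)/(2·6·4) = 0.7071; θ_2 = -44.9986° (elbow-down)
β = atan2(6.8642,-6.2310) = 132.2319°; ψ = atan2(-2.8284,8.8285) = -17.7637°
θ_1 = β − ψ = 149.9956°
θ_3 = φ − θ_1 − θ_2 = 135.0030° (wrapped to (-180°,180°])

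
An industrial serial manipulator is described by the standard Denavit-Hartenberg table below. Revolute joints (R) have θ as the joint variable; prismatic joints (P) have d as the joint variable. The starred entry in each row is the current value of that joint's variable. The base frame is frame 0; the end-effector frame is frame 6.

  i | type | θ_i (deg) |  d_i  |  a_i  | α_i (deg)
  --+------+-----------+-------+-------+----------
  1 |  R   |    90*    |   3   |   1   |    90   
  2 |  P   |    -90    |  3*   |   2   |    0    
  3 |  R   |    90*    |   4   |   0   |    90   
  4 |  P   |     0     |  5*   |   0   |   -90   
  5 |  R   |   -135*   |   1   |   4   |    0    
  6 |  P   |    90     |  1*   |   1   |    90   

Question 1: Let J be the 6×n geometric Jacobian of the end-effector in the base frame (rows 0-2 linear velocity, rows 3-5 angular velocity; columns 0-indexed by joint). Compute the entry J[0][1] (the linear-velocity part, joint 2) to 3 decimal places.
prismatic axis z_1 = (1.0000,-0.0000,0.0000)
J_v[:, 1] = z_1; J_ω[:, 1] = (0,0,0)
entry J[0][1] = 1.0000

1.000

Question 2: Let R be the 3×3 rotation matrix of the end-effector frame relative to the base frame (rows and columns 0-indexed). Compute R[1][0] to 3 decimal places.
0.707

End-effector x-axis (col 0 of R) = (0.0000,0.7071,-0.7071)
R[1][0] = 0.7071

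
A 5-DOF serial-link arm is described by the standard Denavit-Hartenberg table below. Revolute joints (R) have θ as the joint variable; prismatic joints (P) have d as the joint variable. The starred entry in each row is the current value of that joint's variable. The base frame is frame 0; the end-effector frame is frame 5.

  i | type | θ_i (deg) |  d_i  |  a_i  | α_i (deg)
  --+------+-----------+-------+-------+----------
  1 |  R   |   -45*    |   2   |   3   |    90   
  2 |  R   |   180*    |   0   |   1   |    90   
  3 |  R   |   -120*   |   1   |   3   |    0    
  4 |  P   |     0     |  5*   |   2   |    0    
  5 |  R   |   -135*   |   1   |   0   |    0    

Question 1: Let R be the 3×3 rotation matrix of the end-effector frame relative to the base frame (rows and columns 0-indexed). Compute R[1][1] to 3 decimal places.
End-effector y-axis (col 1 of R) = (0.8660,-0.5000,-0.0000)
R[1][1] = -0.5000

-0.500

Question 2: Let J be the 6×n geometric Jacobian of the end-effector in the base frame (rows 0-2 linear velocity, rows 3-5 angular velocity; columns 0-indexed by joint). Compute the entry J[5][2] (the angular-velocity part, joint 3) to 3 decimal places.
1.000

axis z_2 = (0.0000,-0.0000,1.0000); lever o_n−o_2 = (4.8296,1.2941,7.0000)
cross product → J_v[:, 2] = (-1.2941,4.8296,0.0000)
J_ω[:, 2] = z_2
entry J[5][2] = 1.0000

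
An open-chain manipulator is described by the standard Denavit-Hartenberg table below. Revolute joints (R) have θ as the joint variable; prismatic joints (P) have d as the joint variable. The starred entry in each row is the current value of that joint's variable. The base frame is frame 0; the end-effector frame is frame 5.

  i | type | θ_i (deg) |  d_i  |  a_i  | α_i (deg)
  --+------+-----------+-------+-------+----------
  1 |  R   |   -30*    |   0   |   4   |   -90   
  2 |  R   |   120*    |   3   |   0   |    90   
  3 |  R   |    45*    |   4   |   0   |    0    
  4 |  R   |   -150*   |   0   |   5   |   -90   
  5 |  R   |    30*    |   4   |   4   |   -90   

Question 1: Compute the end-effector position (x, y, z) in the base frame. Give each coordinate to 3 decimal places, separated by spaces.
1.134 -7.827 -2.449

after link 1: o_1 = (3.4641, -2.0000, 0.0000)
after link 2: o_2 = (4.9641, 0.5981, 0.0000)
after link 3: o_3 = (7.9641, -1.1340, -2.0000)
after link 4: o_4 = (6.1096, -5.6401, -0.8793)
after link 5: o_5 = (1.1342, -7.8266, -2.4489)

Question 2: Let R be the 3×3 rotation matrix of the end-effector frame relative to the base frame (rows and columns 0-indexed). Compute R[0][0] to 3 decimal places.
End-effector x-axis (col 0 of R) = (-0.6962,-0.5640,0.4441)
R[0][0] = -0.6962

-0.696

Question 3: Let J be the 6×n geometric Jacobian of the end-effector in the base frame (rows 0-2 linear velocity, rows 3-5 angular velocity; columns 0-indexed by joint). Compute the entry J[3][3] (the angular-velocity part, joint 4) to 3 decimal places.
0.750

axis z_3 = (0.7500,-0.4330,-0.5000); lever o_n−o_3 = (-6.8299,-6.6927,-0.4489)
cross product → J_v[:, 3] = (-3.1520,3.7516,-7.9769)
J_ω[:, 3] = z_3
entry J[3][3] = 0.7500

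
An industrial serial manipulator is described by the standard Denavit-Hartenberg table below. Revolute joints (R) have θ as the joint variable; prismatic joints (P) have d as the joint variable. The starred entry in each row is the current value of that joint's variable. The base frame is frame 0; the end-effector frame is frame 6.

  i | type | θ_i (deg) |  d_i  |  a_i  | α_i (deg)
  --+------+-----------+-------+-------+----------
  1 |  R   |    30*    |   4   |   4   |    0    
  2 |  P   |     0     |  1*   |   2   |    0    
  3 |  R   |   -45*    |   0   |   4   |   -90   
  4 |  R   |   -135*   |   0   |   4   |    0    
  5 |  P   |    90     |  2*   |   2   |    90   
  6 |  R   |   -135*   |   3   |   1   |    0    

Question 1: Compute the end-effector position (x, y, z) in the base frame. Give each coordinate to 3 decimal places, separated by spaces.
after link 1: o_1 = (3.4641, 2.0000, 4.0000)
after link 2: o_2 = (5.1962, 3.0000, 5.0000)
after link 3: o_3 = (9.0599, 1.9647, 5.0000)
after link 4: o_4 = (6.3278, 2.6968, 7.8284)
after link 5: o_5 = (8.2115, 4.2626, 9.2426)
after link 6: o_6 = (5.4965, 4.2580, 10.8640)

5.496 4.258 10.864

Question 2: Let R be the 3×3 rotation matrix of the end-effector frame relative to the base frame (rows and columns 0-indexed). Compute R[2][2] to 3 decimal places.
0.707

End-effector z-axis (col 2 of R) = (-0.6830,0.1830,0.7071)
R[2][2] = 0.7071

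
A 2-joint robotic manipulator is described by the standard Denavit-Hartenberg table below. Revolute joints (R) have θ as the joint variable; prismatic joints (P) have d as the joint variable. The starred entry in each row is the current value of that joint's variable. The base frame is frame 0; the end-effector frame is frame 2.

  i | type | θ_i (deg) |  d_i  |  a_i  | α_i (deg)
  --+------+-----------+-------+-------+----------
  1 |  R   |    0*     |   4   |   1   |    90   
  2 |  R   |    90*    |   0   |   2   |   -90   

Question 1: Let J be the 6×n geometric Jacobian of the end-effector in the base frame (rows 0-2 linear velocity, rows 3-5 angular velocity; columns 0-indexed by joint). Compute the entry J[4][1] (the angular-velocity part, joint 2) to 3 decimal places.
-1.000

axis z_1 = (0.0000,-1.0000,0.0000); lever o_n−o_1 = (0.0000,0.0000,2.0000)
cross product → J_v[:, 1] = (-2.0000,0.0000,0.0000)
J_ω[:, 1] = z_1
entry J[4][1] = -1.0000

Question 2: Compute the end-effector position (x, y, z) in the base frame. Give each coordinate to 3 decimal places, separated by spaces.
1.000 0.000 6.000

after link 1: o_1 = (1.0000, 0.0000, 4.0000)
after link 2: o_2 = (1.0000, 0.0000, 6.0000)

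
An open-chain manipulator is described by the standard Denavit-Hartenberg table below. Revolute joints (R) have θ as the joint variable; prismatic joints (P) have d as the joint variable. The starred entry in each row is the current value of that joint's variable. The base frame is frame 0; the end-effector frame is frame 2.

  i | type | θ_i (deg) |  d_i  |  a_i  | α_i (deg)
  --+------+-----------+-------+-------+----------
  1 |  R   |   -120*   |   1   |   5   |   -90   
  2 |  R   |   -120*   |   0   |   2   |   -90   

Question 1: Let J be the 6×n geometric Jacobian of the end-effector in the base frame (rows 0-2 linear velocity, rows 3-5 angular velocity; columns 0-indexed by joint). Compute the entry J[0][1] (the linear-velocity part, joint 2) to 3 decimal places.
-0.866

axis z_1 = (0.8660,-0.5000,0.0000); lever o_n−o_1 = (0.5000,0.8660,1.7321)
cross product → J_v[:, 1] = (-0.8660,-1.5000,1.0000)
J_ω[:, 1] = z_1
entry J[0][1] = -0.8660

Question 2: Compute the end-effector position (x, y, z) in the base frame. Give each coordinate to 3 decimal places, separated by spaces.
after link 1: o_1 = (-2.5000, -4.3301, 1.0000)
after link 2: o_2 = (-2.0000, -3.4641, 2.7321)

-2.000 -3.464 2.732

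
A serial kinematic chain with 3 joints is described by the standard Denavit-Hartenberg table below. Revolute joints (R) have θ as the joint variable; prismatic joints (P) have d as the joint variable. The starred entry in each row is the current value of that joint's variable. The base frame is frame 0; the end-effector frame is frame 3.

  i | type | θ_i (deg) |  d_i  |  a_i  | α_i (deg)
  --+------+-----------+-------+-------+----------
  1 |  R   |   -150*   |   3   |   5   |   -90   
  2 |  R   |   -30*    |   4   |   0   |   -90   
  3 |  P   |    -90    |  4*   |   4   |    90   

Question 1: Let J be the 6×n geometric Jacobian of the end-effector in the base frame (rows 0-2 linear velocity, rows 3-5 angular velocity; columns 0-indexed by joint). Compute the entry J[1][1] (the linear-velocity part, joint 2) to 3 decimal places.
axis z_1 = (0.5000,-0.8660,0.0000); lever o_n−o_1 = (2.2679,-7.9282,-3.4641)
cross product → J_v[:, 1] = (3.0000,1.7321,-2.0000)
J_ω[:, 1] = z_1
entry J[1][1] = 1.7321

1.732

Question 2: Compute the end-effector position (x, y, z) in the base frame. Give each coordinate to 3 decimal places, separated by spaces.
after link 1: o_1 = (-4.3301, -2.5000, 3.0000)
after link 2: o_2 = (-2.3301, -5.9641, 3.0000)
after link 3: o_3 = (-2.0622, -10.4282, -0.4641)

-2.062 -10.428 -0.464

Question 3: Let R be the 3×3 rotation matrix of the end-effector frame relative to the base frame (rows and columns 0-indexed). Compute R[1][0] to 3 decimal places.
-0.866

End-effector x-axis (col 0 of R) = (0.5000,-0.8660,0.0000)
R[1][0] = -0.8660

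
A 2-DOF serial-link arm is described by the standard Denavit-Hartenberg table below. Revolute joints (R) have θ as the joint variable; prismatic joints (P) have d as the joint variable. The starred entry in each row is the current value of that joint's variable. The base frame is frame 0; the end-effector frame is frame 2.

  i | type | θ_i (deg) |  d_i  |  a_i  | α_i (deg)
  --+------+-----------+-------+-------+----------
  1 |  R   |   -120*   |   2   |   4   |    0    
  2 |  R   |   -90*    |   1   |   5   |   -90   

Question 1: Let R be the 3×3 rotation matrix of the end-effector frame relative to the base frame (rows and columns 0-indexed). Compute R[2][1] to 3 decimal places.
-1.000

End-effector y-axis (col 1 of R) = (-0.0000,-0.0000,-1.0000)
R[2][1] = -1.0000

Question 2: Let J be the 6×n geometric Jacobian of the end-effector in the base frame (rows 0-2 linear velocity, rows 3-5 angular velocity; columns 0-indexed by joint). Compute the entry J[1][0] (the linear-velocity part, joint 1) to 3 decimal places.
axis z_0 = ẑ; lever o_n−o_0 = (-6.3301,-0.9641,3.0000)
cross product → J_v[:, 0] = (0.9641,-6.3301,0.0000)
J_ω[:, 0] = z_0
entry J[1][0] = -6.3301

-6.330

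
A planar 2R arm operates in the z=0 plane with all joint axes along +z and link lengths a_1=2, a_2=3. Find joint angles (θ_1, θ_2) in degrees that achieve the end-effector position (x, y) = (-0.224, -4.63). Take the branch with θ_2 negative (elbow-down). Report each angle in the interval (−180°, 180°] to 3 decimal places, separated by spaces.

-65.542 -44.988

cos θ_2 = (21.4871−2²−3²)/(2·2·3) = 0.7073; θ_2 = -44.9879° (elbow-down)
β = atan2(-4.6300,-0.2240) = -92.7698°; ψ = atan2(-2.1209,4.1218) = -27.2283°
θ_1 = β − ψ = -65.5416°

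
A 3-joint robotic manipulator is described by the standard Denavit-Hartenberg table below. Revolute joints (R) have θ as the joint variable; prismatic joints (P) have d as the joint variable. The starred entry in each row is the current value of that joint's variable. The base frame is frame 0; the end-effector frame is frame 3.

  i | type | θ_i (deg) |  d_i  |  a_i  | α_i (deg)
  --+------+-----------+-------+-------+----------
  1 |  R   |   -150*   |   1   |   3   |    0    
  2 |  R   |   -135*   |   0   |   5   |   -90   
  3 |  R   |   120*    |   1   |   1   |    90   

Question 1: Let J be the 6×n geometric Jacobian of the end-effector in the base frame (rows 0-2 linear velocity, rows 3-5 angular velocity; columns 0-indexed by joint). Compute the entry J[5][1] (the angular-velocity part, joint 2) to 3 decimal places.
axis z_1 = (0.0000,0.0000,1.0000); lever o_n−o_1 = (0.1988,4.6055,-0.8660)
cross product → J_v[:, 1] = (-4.6055,0.1988,0.0000)
J_ω[:, 1] = z_1
entry J[5][1] = 1.0000

1.000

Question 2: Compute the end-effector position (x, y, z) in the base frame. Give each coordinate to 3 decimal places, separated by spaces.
after link 1: o_1 = (-2.5981, -1.5000, 1.0000)
after link 2: o_2 = (-1.3040, 3.3296, 1.0000)
after link 3: o_3 = (-2.3993, 3.1055, 0.1340)

-2.399 3.105 0.134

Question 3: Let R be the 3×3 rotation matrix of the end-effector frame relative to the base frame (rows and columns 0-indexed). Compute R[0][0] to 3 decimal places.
-0.129

End-effector x-axis (col 0 of R) = (-0.1294,-0.4830,-0.8660)
R[0][0] = -0.1294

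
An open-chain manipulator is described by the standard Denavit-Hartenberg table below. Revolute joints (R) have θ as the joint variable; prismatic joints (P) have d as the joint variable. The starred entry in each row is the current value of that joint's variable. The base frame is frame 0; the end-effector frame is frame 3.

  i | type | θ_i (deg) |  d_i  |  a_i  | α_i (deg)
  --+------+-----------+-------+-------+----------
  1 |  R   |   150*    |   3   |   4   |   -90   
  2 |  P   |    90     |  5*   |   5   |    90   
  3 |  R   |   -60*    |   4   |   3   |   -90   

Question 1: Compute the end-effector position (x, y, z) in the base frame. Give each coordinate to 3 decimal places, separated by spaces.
-8.129 1.920 -3.500

after link 1: o_1 = (-3.4641, 2.0000, 3.0000)
after link 2: o_2 = (-5.9641, -2.3301, -2.0000)
after link 3: o_3 = (-8.1292, 1.9199, -3.5000)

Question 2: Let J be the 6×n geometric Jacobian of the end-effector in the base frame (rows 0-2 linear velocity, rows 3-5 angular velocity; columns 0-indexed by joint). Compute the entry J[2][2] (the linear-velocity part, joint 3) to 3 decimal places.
axis z_2 = (-0.8660,0.5000,0.0000); lever o_n−o_2 = (-2.1651,4.2500,-1.5000)
cross product → J_v[:, 2] = (-0.7500,-1.2990,-2.5981)
J_ω[:, 2] = z_2
entry J[2][2] = -2.5981

-2.598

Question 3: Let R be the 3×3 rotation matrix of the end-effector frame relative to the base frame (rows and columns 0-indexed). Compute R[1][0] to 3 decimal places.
0.750

End-effector x-axis (col 0 of R) = (0.4330,0.7500,-0.5000)
R[1][0] = 0.7500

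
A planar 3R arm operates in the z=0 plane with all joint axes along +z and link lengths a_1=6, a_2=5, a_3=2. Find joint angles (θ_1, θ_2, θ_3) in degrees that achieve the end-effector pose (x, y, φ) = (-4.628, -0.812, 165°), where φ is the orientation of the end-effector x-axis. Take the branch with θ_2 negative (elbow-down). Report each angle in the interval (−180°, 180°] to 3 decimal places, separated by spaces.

-97.490 -150.003 52.493

wrist centre = target − a_3·(cos φ, sin φ) = (-2.6961, -1.3296)
cos θ_2 = (9.0372−6²−5²)/(2·6·5) = -0.8660; θ_2 = -150.0025° (elbow-down)
β = atan2(-1.3296,-2.6961) = -153.7492°; ψ = atan2(-2.4998,1.6698) = -56.2588°
θ_1 = β − ψ = -97.4904°
θ_3 = φ − θ_1 − θ_2 = 52.4929° (wrapped to (-180°,180°])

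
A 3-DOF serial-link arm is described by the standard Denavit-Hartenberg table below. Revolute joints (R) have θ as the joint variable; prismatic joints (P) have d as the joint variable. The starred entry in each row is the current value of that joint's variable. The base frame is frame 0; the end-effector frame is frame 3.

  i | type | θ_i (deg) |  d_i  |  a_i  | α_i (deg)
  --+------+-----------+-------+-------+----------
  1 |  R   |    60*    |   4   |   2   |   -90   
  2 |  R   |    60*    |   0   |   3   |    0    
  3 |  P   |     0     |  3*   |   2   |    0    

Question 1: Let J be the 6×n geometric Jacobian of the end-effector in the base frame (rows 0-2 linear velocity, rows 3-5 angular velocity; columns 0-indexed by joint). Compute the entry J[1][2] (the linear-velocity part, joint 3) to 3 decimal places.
prismatic axis z_2 = (-0.8660,0.5000,0.0000)
J_v[:, 2] = z_2; J_ω[:, 2] = (0,0,0)
entry J[1][2] = 0.5000

0.500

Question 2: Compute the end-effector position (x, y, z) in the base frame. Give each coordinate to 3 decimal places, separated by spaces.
-0.348 5.397 -0.330

after link 1: o_1 = (1.0000, 1.7321, 4.0000)
after link 2: o_2 = (1.7500, 3.0311, 1.4019)
after link 3: o_3 = (-0.3481, 5.3971, -0.3301)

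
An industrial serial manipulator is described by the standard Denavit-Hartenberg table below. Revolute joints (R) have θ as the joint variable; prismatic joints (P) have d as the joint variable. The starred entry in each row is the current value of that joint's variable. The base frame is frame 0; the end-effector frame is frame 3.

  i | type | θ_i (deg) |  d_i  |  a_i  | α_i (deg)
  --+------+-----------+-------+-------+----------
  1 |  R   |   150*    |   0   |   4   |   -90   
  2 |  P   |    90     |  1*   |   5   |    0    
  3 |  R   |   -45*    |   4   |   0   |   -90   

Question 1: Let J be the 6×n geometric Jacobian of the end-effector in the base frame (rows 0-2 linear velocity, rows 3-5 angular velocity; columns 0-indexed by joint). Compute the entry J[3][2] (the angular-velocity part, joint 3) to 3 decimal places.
axis z_2 = (-0.5000,-0.8660,0.0000); lever o_n−o_2 = (-2.0000,-3.4641,0.0000)
cross product → J_v[:, 2] = (0.0000,-0.0000,-0.0000)
J_ω[:, 2] = z_2
entry J[3][2] = -0.5000

-0.500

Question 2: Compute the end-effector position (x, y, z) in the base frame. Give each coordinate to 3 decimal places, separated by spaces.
after link 1: o_1 = (-3.4641, 2.0000, 0.0000)
after link 2: o_2 = (-3.9641, 1.1340, -5.0000)
after link 3: o_3 = (-5.9641, -2.3301, -5.0000)

-5.964 -2.330 -5.000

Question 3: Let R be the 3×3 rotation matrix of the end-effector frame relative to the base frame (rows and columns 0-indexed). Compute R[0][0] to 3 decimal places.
-0.612

End-effector x-axis (col 0 of R) = (-0.6124,0.3536,-0.7071)
R[0][0] = -0.6124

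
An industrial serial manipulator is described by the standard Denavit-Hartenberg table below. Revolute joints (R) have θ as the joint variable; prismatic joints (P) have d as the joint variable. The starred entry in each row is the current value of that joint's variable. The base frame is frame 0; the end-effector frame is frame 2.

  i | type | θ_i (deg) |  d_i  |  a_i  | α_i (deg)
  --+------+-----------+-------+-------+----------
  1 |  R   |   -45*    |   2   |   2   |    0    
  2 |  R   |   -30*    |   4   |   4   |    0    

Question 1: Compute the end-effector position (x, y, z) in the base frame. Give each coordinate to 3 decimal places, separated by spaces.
after link 1: o_1 = (1.4142, -1.4142, 2.0000)
after link 2: o_2 = (2.4495, -5.2779, 6.0000)

2.449 -5.278 6.000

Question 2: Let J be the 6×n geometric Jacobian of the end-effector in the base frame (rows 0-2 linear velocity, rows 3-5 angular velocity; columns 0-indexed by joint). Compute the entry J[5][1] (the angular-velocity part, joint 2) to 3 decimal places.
1.000

axis z_1 = (0.0000,0.0000,1.0000); lever o_n−o_1 = (1.0353,-3.8637,4.0000)
cross product → J_v[:, 1] = (3.8637,1.0353,-0.0000)
J_ω[:, 1] = z_1
entry J[5][1] = 1.0000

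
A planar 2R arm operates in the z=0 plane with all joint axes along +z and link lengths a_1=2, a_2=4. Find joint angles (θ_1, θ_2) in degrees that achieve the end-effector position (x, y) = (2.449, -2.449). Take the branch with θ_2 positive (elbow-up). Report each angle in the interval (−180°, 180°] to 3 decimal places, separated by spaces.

cos θ_2 = (11.9952−2²−4²)/(2·2·4) = -0.5003; θ_2 = 120.0198° (elbow-up)
β = atan2(-2.4490,2.4490) = -45.0000°; ψ = atan2(3.4634,-0.0012) = 90.0198°
θ_1 = β − ψ = -135.0198°

-135.020 120.020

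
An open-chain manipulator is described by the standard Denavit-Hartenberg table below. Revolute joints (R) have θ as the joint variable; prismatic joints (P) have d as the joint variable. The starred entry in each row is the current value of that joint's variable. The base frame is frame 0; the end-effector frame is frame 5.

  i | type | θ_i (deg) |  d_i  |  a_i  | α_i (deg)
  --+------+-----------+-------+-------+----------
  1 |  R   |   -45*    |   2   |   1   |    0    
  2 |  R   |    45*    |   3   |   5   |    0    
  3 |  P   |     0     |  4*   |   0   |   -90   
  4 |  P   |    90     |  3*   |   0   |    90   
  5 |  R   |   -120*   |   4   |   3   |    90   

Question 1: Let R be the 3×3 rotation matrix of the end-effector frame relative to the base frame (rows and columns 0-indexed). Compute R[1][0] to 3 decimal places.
End-effector x-axis (col 0 of R) = (0.0000,-0.8660,0.5000)
R[1][0] = -0.8660

-0.866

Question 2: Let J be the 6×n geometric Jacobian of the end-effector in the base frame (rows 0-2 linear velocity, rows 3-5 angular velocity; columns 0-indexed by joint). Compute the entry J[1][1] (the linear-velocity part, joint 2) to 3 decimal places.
axis z_1 = (0.0000,0.0000,1.0000); lever o_n−o_1 = (9.0000,0.4019,8.5000)
cross product → J_v[:, 1] = (-0.4019,9.0000,0.0000)
J_ω[:, 1] = z_1
entry J[1][1] = 9.0000

9.000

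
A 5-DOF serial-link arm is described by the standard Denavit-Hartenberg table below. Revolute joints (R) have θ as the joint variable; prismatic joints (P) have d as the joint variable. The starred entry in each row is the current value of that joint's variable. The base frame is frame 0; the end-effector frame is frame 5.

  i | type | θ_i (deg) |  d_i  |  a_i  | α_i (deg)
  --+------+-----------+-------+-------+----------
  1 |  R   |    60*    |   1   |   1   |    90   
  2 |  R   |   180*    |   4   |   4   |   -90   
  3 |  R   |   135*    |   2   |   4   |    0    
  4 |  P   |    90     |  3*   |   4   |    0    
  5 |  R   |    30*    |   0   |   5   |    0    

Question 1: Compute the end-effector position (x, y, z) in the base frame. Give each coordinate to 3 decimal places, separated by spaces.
9.622 -0.993 -4.000

after link 1: o_1 = (0.5000, 0.8660, 1.0000)
after link 2: o_2 = (1.9641, -4.5981, 1.0000)
after link 3: o_3 = (0.9288, -0.7344, -1.0000)
after link 4: o_4 = (4.7925, 0.3009, -4.0000)
after link 5: o_5 = (9.6222, -0.9932, -4.0000)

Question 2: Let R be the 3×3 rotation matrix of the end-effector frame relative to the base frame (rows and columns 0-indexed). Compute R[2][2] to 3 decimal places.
End-effector z-axis (col 2 of R) = (0.0000,-0.0000,-1.0000)
R[2][2] = -1.0000

-1.000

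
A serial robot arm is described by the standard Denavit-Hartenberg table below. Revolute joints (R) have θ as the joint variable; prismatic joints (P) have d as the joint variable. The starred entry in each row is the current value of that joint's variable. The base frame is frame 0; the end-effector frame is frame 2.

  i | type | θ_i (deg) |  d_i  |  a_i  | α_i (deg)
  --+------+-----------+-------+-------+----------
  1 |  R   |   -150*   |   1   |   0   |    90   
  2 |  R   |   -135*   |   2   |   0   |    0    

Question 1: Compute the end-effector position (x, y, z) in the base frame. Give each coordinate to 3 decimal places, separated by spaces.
after link 1: o_1 = (0.0000, 0.0000, 1.0000)
after link 2: o_2 = (-1.0000, 1.7321, 1.0000)

-1.000 1.732 1.000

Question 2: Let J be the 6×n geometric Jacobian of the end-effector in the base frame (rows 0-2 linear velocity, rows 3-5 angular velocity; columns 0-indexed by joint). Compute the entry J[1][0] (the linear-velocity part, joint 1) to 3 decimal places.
-1.000

axis z_0 = ẑ; lever o_n−o_0 = (-1.0000,1.7321,1.0000)
cross product → J_v[:, 0] = (-1.7321,-1.0000,0.0000)
J_ω[:, 0] = z_0
entry J[1][0] = -1.0000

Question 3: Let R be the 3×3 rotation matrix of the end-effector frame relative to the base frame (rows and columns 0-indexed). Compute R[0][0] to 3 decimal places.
0.612

End-effector x-axis (col 0 of R) = (0.6124,0.3536,-0.7071)
R[0][0] = 0.6124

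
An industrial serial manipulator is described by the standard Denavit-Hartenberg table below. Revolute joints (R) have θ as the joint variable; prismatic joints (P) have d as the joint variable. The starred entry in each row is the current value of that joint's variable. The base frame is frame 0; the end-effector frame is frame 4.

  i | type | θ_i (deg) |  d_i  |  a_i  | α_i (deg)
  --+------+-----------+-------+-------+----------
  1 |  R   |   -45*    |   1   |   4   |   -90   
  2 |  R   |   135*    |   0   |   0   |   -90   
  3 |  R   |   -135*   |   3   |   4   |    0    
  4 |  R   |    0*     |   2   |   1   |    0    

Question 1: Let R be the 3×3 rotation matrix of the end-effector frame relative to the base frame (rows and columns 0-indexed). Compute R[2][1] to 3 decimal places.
End-effector y-axis (col 1 of R) = (0.1464,0.8536,-0.5000)
R[2][1] = -0.5000

-0.500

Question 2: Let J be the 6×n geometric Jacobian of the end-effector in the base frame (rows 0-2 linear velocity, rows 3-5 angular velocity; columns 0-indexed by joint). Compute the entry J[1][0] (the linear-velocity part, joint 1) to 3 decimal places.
axis z_0 = ẑ; lever o_n−o_0 = (4.5962,0.4038,7.0355)
cross product → J_v[:, 0] = (-0.4038,4.5962,0.0000)
J_ω[:, 0] = z_0
entry J[1][0] = 4.5962

4.596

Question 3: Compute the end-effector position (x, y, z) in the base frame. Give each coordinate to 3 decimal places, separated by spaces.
4.596 0.404 7.036

after link 1: o_1 = (2.8284, -2.8284, 1.0000)
after link 2: o_2 = (2.8284, -2.8284, 1.0000)
after link 3: o_3 = (4.7426, -0.7426, 5.1213)
after link 4: o_4 = (4.5962, 0.4038, 7.0355)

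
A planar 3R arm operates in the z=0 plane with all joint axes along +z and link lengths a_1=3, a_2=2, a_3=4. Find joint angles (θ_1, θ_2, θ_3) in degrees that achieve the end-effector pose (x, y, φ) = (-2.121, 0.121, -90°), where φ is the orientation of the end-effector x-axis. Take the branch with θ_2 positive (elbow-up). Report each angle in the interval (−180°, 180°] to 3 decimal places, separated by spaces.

wrist centre = target − a_3·(cos φ, sin φ) = (-2.1210, 4.1210)
cos θ_2 = (21.4813−3²−2²)/(2·3·2) = 0.7068; θ_2 = 45.0270° (elbow-up)
β = atan2(4.1210,-2.1210) = 117.2340°; ψ = atan2(1.4149,4.4135) = 17.7746°
θ_1 = β − ψ = 99.4594°
θ_3 = φ − θ_1 − θ_2 = 125.5136° (wrapped to (-180°,180°])

99.459 45.027 125.514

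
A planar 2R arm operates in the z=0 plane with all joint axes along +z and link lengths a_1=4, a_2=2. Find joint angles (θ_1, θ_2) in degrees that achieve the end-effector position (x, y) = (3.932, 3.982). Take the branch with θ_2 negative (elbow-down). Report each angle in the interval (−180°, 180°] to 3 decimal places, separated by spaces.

cos θ_2 = (31.3169−4²−2²)/(2·4·2) = 0.7073; θ_2 = -44.9836° (elbow-down)
β = atan2(3.9820,3.9320) = 45.3620°; ψ = atan2(-1.4138,5.4146) = -14.6337°
θ_1 = β − ψ = 59.9957°

59.996 -44.984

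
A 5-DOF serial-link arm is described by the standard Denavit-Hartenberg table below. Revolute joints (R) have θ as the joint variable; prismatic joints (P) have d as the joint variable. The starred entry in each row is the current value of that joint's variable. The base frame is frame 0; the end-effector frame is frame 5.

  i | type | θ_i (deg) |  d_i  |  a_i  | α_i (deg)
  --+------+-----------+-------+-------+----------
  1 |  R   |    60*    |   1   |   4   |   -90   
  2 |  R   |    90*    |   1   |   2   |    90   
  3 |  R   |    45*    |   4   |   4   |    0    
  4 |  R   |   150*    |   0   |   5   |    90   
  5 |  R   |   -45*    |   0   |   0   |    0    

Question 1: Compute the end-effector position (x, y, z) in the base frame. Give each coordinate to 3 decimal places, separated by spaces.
after link 1: o_1 = (2.0000, 3.4641, 1.0000)
after link 2: o_2 = (1.1340, 3.9641, -1.0000)
after link 3: o_3 = (0.6845, 8.8424, -3.8284)
after link 4: o_4 = (1.8052, 8.1954, 1.0012)
after link 5: o_5 = (1.8052, 8.1954, 1.0012)

1.805 8.195 1.001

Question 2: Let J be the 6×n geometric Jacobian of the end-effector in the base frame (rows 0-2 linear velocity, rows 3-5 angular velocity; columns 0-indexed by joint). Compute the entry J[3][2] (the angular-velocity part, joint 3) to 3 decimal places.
axis z_2 = (0.5000,0.8660,0.0000); lever o_n−o_2 = (0.6712,4.2313,2.0012)
cross product → J_v[:, 2] = (1.7331,-1.0006,1.5343)
J_ω[:, 2] = z_2
entry J[3][2] = 0.5000

0.500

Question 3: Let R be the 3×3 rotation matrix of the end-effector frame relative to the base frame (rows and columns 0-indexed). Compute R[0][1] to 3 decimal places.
End-effector y-axis (col 1 of R) = (0.5120,0.5209,0.6830)
R[0][1] = 0.5120

0.512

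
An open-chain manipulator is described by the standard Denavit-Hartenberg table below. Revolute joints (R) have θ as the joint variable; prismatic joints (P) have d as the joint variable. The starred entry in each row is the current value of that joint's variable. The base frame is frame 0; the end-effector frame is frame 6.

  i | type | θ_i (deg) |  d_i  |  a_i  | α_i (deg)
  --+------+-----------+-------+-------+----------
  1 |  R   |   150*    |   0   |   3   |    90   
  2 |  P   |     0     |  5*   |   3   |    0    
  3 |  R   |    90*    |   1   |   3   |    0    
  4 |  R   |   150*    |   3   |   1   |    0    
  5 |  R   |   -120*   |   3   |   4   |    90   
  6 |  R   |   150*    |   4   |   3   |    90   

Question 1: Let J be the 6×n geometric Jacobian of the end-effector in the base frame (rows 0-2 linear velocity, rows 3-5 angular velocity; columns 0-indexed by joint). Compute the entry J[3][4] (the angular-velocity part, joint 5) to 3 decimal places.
0.500

axis z_4 = (0.5000,0.8660,0.0000); lever o_n−o_4 = (-0.1429,5.2787,3.2141)
cross product → J_v[:, 4] = (2.7835,-1.6071,2.7631)
J_ω[:, 4] = z_4
entry J[3][4] = 0.5000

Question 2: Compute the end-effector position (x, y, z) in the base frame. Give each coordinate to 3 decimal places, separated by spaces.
-0.406 15.823 5.348

after link 1: o_1 = (-2.5981, 1.5000, 0.0000)
after link 2: o_2 = (-2.6962, 7.3301, 0.0000)
after link 3: o_3 = (-2.1962, 8.1962, 3.0000)
after link 4: o_4 = (-0.2631, 10.5442, 2.1340)
after link 5: o_5 = (2.9689, 12.1423, 5.5981)
after link 6: o_6 = (-0.4061, 15.8229, 5.3481)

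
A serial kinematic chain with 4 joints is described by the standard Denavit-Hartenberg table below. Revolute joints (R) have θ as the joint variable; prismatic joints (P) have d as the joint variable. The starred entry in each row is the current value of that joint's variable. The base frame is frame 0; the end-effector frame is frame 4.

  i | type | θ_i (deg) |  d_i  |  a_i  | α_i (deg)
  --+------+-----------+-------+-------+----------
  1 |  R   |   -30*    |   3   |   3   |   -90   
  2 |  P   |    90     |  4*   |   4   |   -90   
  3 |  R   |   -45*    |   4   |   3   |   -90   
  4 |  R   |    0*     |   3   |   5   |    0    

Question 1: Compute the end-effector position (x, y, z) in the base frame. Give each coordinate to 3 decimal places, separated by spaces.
2.902 7.026 -8.778

after link 1: o_1 = (2.5981, -1.5000, 3.0000)
after link 2: o_2 = (4.5981, 1.9641, -1.0000)
after link 3: o_3 = (2.1946, 5.8012, -3.1213)
after link 4: o_4 = (2.9017, 7.0260, -8.7782)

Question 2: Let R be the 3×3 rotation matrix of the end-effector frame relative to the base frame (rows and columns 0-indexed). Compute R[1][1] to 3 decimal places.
-0.500

End-effector y-axis (col 1 of R) = (0.8660,-0.5000,0.0000)
R[1][1] = -0.5000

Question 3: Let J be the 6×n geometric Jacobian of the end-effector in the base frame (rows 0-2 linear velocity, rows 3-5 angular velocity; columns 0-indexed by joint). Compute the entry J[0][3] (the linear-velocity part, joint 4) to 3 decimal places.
axis z_3 = (-0.3536,-0.6124,-0.7071); lever o_n−o_3 = (0.7071,1.2247,-5.6569)
cross product → J_v[:, 3] = (4.3301,-2.5000,0.0000)
J_ω[:, 3] = z_3
entry J[0][3] = 4.3301

4.330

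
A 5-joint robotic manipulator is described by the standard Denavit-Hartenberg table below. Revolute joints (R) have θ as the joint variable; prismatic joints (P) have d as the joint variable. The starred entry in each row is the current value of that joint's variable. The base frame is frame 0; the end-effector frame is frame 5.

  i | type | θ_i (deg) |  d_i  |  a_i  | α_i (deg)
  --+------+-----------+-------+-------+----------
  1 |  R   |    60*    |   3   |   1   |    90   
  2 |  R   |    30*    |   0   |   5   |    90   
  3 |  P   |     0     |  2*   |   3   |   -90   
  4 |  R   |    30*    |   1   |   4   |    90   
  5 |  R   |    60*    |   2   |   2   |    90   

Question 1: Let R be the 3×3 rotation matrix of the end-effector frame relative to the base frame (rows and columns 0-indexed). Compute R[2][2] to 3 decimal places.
End-effector z-axis (col 2 of R) = (-0.2165,0.6250,0.7500)
R[2][2] = 0.7500

0.750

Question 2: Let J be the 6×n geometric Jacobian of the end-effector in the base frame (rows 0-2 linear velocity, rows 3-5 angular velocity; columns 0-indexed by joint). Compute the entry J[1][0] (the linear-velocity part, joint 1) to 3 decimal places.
axis z_0 = ẑ; lever o_n−o_0 = (8.9462,10.0311,8.5981)
cross product → J_v[:, 0] = (-10.0311,8.9462,0.0000)
J_ω[:, 0] = z_0
entry J[1][0] = 8.9462

8.946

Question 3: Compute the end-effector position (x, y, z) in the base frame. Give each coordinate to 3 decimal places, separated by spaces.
8.946 10.031 8.598

after link 1: o_1 = (0.5000, 0.8660, 3.0000)
after link 2: o_2 = (2.6651, 4.6160, 5.5000)
after link 3: o_3 = (4.4641, 7.7321, 5.2679)
after link 4: o_4 = (6.3301, 8.9641, 8.7321)
after link 5: o_5 = (8.9462, 10.0311, 8.5981)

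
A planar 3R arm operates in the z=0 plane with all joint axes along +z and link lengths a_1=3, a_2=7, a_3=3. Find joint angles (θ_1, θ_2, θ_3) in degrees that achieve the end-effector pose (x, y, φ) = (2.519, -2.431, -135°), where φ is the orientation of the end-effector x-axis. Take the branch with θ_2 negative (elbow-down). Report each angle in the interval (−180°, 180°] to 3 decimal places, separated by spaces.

wrist centre = target − a_3·(cos φ, sin φ) = (4.6403, -0.3097)
cos θ_2 = (21.6285−3²−7²)/(2·3·7) = -0.8660; θ_2 = -149.9958° (elbow-down)
β = atan2(-0.3097,4.6403) = -3.8181°; ψ = atan2(-3.5004,-3.0619) = -131.1769°
θ_1 = β − ψ = 127.3589°
θ_3 = φ − θ_1 − θ_2 = -112.3631° (wrapped to (-180°,180°])

127.359 -149.996 -112.363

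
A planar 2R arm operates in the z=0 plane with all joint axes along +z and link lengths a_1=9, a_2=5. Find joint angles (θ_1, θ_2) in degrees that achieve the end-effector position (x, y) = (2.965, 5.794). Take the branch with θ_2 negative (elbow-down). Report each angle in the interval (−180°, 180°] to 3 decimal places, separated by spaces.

95.803 -134.999

cos θ_2 = (42.3617−9²−5²)/(2·9·5) = -0.7071; θ_2 = -134.9989° (elbow-down)
β = atan2(5.7940,2.9650) = 62.8995°; ψ = atan2(-3.5356,5.4645) = -32.9032°
θ_1 = β − ψ = 95.8028°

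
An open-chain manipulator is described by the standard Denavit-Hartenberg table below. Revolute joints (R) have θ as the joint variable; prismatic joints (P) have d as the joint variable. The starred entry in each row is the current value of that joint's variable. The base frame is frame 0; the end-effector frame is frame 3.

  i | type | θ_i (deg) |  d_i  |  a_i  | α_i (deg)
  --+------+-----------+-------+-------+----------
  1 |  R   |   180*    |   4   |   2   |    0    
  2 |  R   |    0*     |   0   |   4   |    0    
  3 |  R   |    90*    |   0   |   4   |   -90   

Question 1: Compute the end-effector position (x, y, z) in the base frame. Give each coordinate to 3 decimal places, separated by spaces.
-6.000 -4.000 4.000

after link 1: o_1 = (-2.0000, 0.0000, 4.0000)
after link 2: o_2 = (-6.0000, 0.0000, 4.0000)
after link 3: o_3 = (-6.0000, -4.0000, 4.0000)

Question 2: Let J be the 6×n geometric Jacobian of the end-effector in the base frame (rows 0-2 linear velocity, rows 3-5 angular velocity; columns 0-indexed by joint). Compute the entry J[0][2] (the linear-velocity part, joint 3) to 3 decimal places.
4.000

axis z_2 = (0.0000,0.0000,1.0000); lever o_n−o_2 = (-0.0000,-4.0000,0.0000)
cross product → J_v[:, 2] = (4.0000,-0.0000,0.0000)
J_ω[:, 2] = z_2
entry J[0][2] = 4.0000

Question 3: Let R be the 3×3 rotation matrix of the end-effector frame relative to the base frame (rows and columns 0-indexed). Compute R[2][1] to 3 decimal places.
-1.000

End-effector y-axis (col 1 of R) = (0.0000,-0.0000,-1.0000)
R[2][1] = -1.0000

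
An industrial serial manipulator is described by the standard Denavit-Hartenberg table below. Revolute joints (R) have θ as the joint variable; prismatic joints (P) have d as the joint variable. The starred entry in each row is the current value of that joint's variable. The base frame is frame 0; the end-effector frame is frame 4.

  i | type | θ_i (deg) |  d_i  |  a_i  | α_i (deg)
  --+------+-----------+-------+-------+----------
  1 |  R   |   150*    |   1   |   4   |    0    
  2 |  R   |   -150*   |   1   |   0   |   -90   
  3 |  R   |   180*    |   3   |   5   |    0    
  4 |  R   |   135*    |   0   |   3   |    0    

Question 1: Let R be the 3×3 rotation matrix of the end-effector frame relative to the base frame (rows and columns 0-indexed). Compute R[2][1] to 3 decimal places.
-0.707

End-effector y-axis (col 1 of R) = (0.7071,0.0000,-0.7071)
R[2][1] = -0.7071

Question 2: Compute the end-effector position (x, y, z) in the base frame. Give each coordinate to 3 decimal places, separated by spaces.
after link 1: o_1 = (-3.4641, 2.0000, 1.0000)
after link 2: o_2 = (-3.4641, 2.0000, 2.0000)
after link 3: o_3 = (-8.4641, 5.0000, 2.0000)
after link 4: o_4 = (-6.3428, 5.0000, 4.1213)

-6.343 5.000 4.121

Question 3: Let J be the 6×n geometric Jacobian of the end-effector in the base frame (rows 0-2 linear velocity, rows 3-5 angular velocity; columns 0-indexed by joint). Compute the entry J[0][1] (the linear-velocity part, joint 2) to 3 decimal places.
axis z_1 = (0.0000,0.0000,1.0000); lever o_n−o_1 = (-2.8787,3.0000,3.1213)
cross product → J_v[:, 1] = (-3.0000,-2.8787,0.0000)
J_ω[:, 1] = z_1
entry J[0][1] = -3.0000

-3.000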